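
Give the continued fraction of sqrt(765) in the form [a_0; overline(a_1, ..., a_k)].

[27; overline(1, 1, 1, 13, 6, 13, 1, 1, 1, 54)]

Write x_i = (sqrt(765) + m_i)/d_i with (m_0, d_0) = (0, 1). a_0 = floor(sqrt(765)) = 27, since 27^2 = 729 <= 765 < 784 = 28^2.
Iterate m_{i+1} = d_i*a_i - m_i, d_{i+1} = (765 - m_{i+1}^2)/d_i, a_{i+1} = floor((a_0 + m_{i+1})/d_{i+1}):
  m_1 = 1*27 - 0 = 27, d_1 = (765 - 27^2)/1 = 36/1 = 36, a_1 = floor((27 + 27)/36) = 1.
  m_2 = 36*1 - 27 = 9, d_2 = (765 - 9^2)/36 = 684/36 = 19, a_2 = floor((27 + 9)/19) = 1.
  m_3 = 19*1 - 9 = 10, d_3 = (765 - 10^2)/19 = 665/19 = 35, a_3 = floor((27 + 10)/35) = 1.
  m_4 = 35*1 - 10 = 25, d_4 = (765 - 25^2)/35 = 140/35 = 4, a_4 = floor((27 + 25)/4) = 13.
  m_5 = 4*13 - 25 = 27, d_5 = (765 - 27^2)/4 = 36/4 = 9, a_5 = floor((27 + 27)/9) = 6.
  m_6 = 9*6 - 27 = 27, d_6 = (765 - 27^2)/9 = 36/9 = 4, a_6 = floor((27 + 27)/4) = 13.
  m_7 = 4*13 - 27 = 25, d_7 = (765 - 25^2)/4 = 140/4 = 35, a_7 = floor((27 + 25)/35) = 1.
  m_8 = 35*1 - 25 = 10, d_8 = (765 - 10^2)/35 = 665/35 = 19, a_8 = floor((27 + 10)/19) = 1.
  m_9 = 19*1 - 10 = 9, d_9 = (765 - 9^2)/19 = 684/19 = 36, a_9 = floor((27 + 9)/36) = 1.
  m_10 = 36*1 - 9 = 27, d_10 = (765 - 27^2)/36 = 36/36 = 1, a_10 = floor((27 + 27)/1) = 54.
  m_11 = 1*54 - 27 = 27, d_11 = (765 - 27^2)/1 = 36/1 = 36: (m_11, d_11) = (m_1, d_1) = (27, 36), so from here the quotients repeat a_1, ..., a_10; the period length is 10.
Hence the expansion of sqrt(765) is a_0 = 27 followed by the repeating block 1, 1, 1, 13, 6, 13, 1, 1, 1, 54 (period 10).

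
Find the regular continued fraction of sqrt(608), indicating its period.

[24; (1, 1, 1, 11, 1, 1, 1, 48)]

Write x_i = (sqrt(608) + m_i)/d_i with (m_0, d_0) = (0, 1). a_0 = floor(sqrt(608)) = 24, since 24^2 = 576 <= 608 < 625 = 25^2.
Iterate m_{i+1} = d_i*a_i - m_i, d_{i+1} = (608 - m_{i+1}^2)/d_i, a_{i+1} = floor((a_0 + m_{i+1})/d_{i+1}):
  m_1 = 1*24 - 0 = 24, d_1 = (608 - 24^2)/1 = 32/1 = 32, a_1 = floor((24 + 24)/32) = 1.
  m_2 = 32*1 - 24 = 8, d_2 = (608 - 8^2)/32 = 544/32 = 17, a_2 = floor((24 + 8)/17) = 1.
  m_3 = 17*1 - 8 = 9, d_3 = (608 - 9^2)/17 = 527/17 = 31, a_3 = floor((24 + 9)/31) = 1.
  m_4 = 31*1 - 9 = 22, d_4 = (608 - 22^2)/31 = 124/31 = 4, a_4 = floor((24 + 22)/4) = 11.
  m_5 = 4*11 - 22 = 22, d_5 = (608 - 22^2)/4 = 124/4 = 31, a_5 = floor((24 + 22)/31) = 1.
  m_6 = 31*1 - 22 = 9, d_6 = (608 - 9^2)/31 = 527/31 = 17, a_6 = floor((24 + 9)/17) = 1.
  m_7 = 17*1 - 9 = 8, d_7 = (608 - 8^2)/17 = 544/17 = 32, a_7 = floor((24 + 8)/32) = 1.
  m_8 = 32*1 - 8 = 24, d_8 = (608 - 24^2)/32 = 32/32 = 1, a_8 = floor((24 + 24)/1) = 48.
  m_9 = 1*48 - 24 = 24, d_9 = (608 - 24^2)/1 = 32/1 = 32: (m_9, d_9) = (m_1, d_1) = (24, 32), so from here the quotients repeat a_1, ..., a_8; the period length is 8.
Hence the expansion of sqrt(608) is a_0 = 24 followed by the repeating block 1, 1, 1, 11, 1, 1, 1, 48 (period 8).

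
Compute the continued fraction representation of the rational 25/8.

Run the Euclidean algorithm on 25 and 8; the successive quotients are the partial quotients a_0, a_1, ... (each step inverts the fractional part left over by the previous one):
  25 = 3*8 + 1, so a_0 = 3.
  8 = 8*1 + 0, so a_1 = 8.
The remainder reaches 0 after 2 divisions, so the expansion has 2 partial quotients, read off in order.

[3; 8]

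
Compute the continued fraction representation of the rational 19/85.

[0; 4, 2, 9]

Run the Euclidean algorithm on 19 and 85; the successive quotients are the partial quotients a_0, a_1, ... (each step inverts the fractional part left over by the previous one):
  19 = 0*85 + 19, so a_0 = 0.
  85 = 4*19 + 9, so a_1 = 4.
  19 = 2*9 + 1, so a_2 = 2.
  9 = 9*1 + 0, so a_3 = 9.
The remainder reaches 0 after 4 divisions, so the expansion has 4 partial quotients, read off in order.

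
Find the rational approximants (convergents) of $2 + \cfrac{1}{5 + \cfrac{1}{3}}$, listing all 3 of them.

Using the convergent recurrence p_i = a_i*p_{i-1} + p_{i-2}, q_i = a_i*q_{i-1} + q_{i-2} with p_{-2}=0, p_{-1}=1, q_{-2}=1, q_{-1}=0:
  i=0: a_0=2, p_0 = 2*1 + 0 = 2, q_0 = 2*0 + 1 = 1.
  i=1: a_1=5, p_1 = 5*2 + 1 = 11, q_1 = 5*1 + 0 = 5.
  i=2: a_2=3, p_2 = 3*11 + 2 = 35, q_2 = 3*5 + 1 = 16.

2/1, 11/5, 35/16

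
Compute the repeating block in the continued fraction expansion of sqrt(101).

[10; (20)]

Write x_i = (sqrt(101) + m_i)/d_i with (m_0, d_0) = (0, 1). a_0 = floor(sqrt(101)) = 10, since 10^2 = 100 <= 101 < 121 = 11^2.
Iterate m_{i+1} = d_i*a_i - m_i, d_{i+1} = (101 - m_{i+1}^2)/d_i, a_{i+1} = floor((a_0 + m_{i+1})/d_{i+1}):
  m_1 = 1*10 - 0 = 10, d_1 = (101 - 10^2)/1 = 1/1 = 1, a_1 = floor((10 + 10)/1) = 20.
  m_2 = 1*20 - 10 = 10, d_2 = (101 - 10^2)/1 = 1/1 = 1: (m_2, d_2) = (m_1, d_1) = (10, 1), so from here the quotient a_1 repeats; the period length is 1.
Hence the expansion of sqrt(101) is a_0 = 10 followed by the repeating block 20 (period 1).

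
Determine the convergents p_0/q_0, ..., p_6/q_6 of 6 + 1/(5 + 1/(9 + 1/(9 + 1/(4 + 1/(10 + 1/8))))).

6/1, 31/5, 285/46, 2596/419, 10669/1722, 109286/17639, 884957/142834

Using the convergent recurrence p_i = a_i*p_{i-1} + p_{i-2}, q_i = a_i*q_{i-1} + q_{i-2} with p_{-2}=0, p_{-1}=1, q_{-2}=1, q_{-1}=0:
  i=0: a_0=6, p_0 = 6*1 + 0 = 6, q_0 = 6*0 + 1 = 1.
  i=1: a_1=5, p_1 = 5*6 + 1 = 31, q_1 = 5*1 + 0 = 5.
  i=2: a_2=9, p_2 = 9*31 + 6 = 285, q_2 = 9*5 + 1 = 46.
  i=3: a_3=9, p_3 = 9*285 + 31 = 2596, q_3 = 9*46 + 5 = 419.
  i=4: a_4=4, p_4 = 4*2596 + 285 = 10669, q_4 = 4*419 + 46 = 1722.
  i=5: a_5=10, p_5 = 10*10669 + 2596 = 109286, q_5 = 10*1722 + 419 = 17639.
  i=6: a_6=8, p_6 = 8*109286 + 10669 = 884957, q_6 = 8*17639 + 1722 = 142834.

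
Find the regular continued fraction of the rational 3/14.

[0; 4, 1, 2]

Run the Euclidean algorithm on 3 and 14; the successive quotients are the partial quotients a_0, a_1, ... (each step inverts the fractional part left over by the previous one):
  3 = 0*14 + 3, so a_0 = 0.
  14 = 4*3 + 2, so a_1 = 4.
  3 = 1*2 + 1, so a_2 = 1.
  2 = 2*1 + 0, so a_3 = 2.
The remainder reaches 0 after 4 divisions, so the expansion has 4 partial quotients, read off in order.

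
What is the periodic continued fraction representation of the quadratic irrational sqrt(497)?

[22; (3, 2, 2, 5, 6, 5, 2, 2, 3, 44)]

Write x_i = (sqrt(497) + m_i)/d_i with (m_0, d_0) = (0, 1). a_0 = floor(sqrt(497)) = 22, since 22^2 = 484 <= 497 < 529 = 23^2.
Iterate m_{i+1} = d_i*a_i - m_i, d_{i+1} = (497 - m_{i+1}^2)/d_i, a_{i+1} = floor((a_0 + m_{i+1})/d_{i+1}):
  m_1 = 1*22 - 0 = 22, d_1 = (497 - 22^2)/1 = 13/1 = 13, a_1 = floor((22 + 22)/13) = 3.
  m_2 = 13*3 - 22 = 17, d_2 = (497 - 17^2)/13 = 208/13 = 16, a_2 = floor((22 + 17)/16) = 2.
  m_3 = 16*2 - 17 = 15, d_3 = (497 - 15^2)/16 = 272/16 = 17, a_3 = floor((22 + 15)/17) = 2.
  m_4 = 17*2 - 15 = 19, d_4 = (497 - 19^2)/17 = 136/17 = 8, a_4 = floor((22 + 19)/8) = 5.
  m_5 = 8*5 - 19 = 21, d_5 = (497 - 21^2)/8 = 56/8 = 7, a_5 = floor((22 + 21)/7) = 6.
  m_6 = 7*6 - 21 = 21, d_6 = (497 - 21^2)/7 = 56/7 = 8, a_6 = floor((22 + 21)/8) = 5.
  m_7 = 8*5 - 21 = 19, d_7 = (497 - 19^2)/8 = 136/8 = 17, a_7 = floor((22 + 19)/17) = 2.
  m_8 = 17*2 - 19 = 15, d_8 = (497 - 15^2)/17 = 272/17 = 16, a_8 = floor((22 + 15)/16) = 2.
  m_9 = 16*2 - 15 = 17, d_9 = (497 - 17^2)/16 = 208/16 = 13, a_9 = floor((22 + 17)/13) = 3.
  m_10 = 13*3 - 17 = 22, d_10 = (497 - 22^2)/13 = 13/13 = 1, a_10 = floor((22 + 22)/1) = 44.
  m_11 = 1*44 - 22 = 22, d_11 = (497 - 22^2)/1 = 13/1 = 13: (m_11, d_11) = (m_1, d_1) = (22, 13), so from here the quotients repeat a_1, ..., a_10; the period length is 10.
Hence the expansion of sqrt(497) is a_0 = 22 followed by the repeating block 3, 2, 2, 5, 6, 5, 2, 2, 3, 44 (period 10).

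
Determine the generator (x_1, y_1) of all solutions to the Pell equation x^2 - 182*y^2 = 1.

First expand sqrt(182) as a continued fraction. With x_i = (sqrt(182) + m_i)/d_i and (m_0, d_0) = (0, 1): a_0 = floor(sqrt(182)) = 13, since 13^2 = 169 <= 182 < 196 = 14^2.
Iterate m_{i+1} = d_i*a_i - m_i, d_{i+1} = (182 - m_{i+1}^2)/d_i, a_{i+1} = floor((a_0 + m_{i+1})/d_{i+1}):
  m_1 = 1*13 - 0 = 13, d_1 = (182 - 13^2)/1 = 13/1 = 13, a_1 = floor((13 + 13)/13) = 2.
  m_2 = 13*2 - 13 = 13, d_2 = (182 - 13^2)/13 = 13/13 = 1, a_2 = floor((13 + 13)/1) = 26.
  m_3 = 1*26 - 13 = 13, d_3 = (182 - 13^2)/1 = 13/1 = 13: (m_3, d_3) = (m_1, d_1) = (13, 13), so from here the quotients repeat a_1, a_2; the period length is 2.
So sqrt(182) = [13; (2, 26)] with period length k = 2.
k is even, so the fundamental solution of x^2 - 182y^2 = 1 is (p_{k-1}, q_{k-1}) = (p_1, q_1); compute convergents through index 1.
Convergents (p_i = a_i*p_{i-1} + p_{i-2}, q_i = a_i*q_{i-1} + q_{i-2} with p_{-2}=0, p_{-1}=1, q_{-2}=1, q_{-1}=0):
  i=0: a_0=13, p_0 = 13*1 + 0 = 13, q_0 = 13*0 + 1 = 1.
  i=1: a_1=2, p_1 = 2*13 + 1 = 27, q_1 = 2*1 + 0 = 2.
Check: 27^2 - 182*2^2 = 729 - 728 = 1, so (x, y) = (27, 2) solves the equation, and by the theorem it is the least positive solution.

(x, y) = (27, 2)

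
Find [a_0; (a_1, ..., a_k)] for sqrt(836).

Write x_i = (sqrt(836) + m_i)/d_i with (m_0, d_0) = (0, 1). a_0 = floor(sqrt(836)) = 28, since 28^2 = 784 <= 836 < 841 = 29^2.
Iterate m_{i+1} = d_i*a_i - m_i, d_{i+1} = (836 - m_{i+1}^2)/d_i, a_{i+1} = floor((a_0 + m_{i+1})/d_{i+1}):
  m_1 = 1*28 - 0 = 28, d_1 = (836 - 28^2)/1 = 52/1 = 52, a_1 = floor((28 + 28)/52) = 1.
  m_2 = 52*1 - 28 = 24, d_2 = (836 - 24^2)/52 = 260/52 = 5, a_2 = floor((28 + 24)/5) = 10.
  m_3 = 5*10 - 24 = 26, d_3 = (836 - 26^2)/5 = 160/5 = 32, a_3 = floor((28 + 26)/32) = 1.
  m_4 = 32*1 - 26 = 6, d_4 = (836 - 6^2)/32 = 800/32 = 25, a_4 = floor((28 + 6)/25) = 1.
  m_5 = 25*1 - 6 = 19, d_5 = (836 - 19^2)/25 = 475/25 = 19, a_5 = floor((28 + 19)/19) = 2.
  m_6 = 19*2 - 19 = 19, d_6 = (836 - 19^2)/19 = 475/19 = 25, a_6 = floor((28 + 19)/25) = 1.
  m_7 = 25*1 - 19 = 6, d_7 = (836 - 6^2)/25 = 800/25 = 32, a_7 = floor((28 + 6)/32) = 1.
  m_8 = 32*1 - 6 = 26, d_8 = (836 - 26^2)/32 = 160/32 = 5, a_8 = floor((28 + 26)/5) = 10.
  m_9 = 5*10 - 26 = 24, d_9 = (836 - 24^2)/5 = 260/5 = 52, a_9 = floor((28 + 24)/52) = 1.
  m_10 = 52*1 - 24 = 28, d_10 = (836 - 28^2)/52 = 52/52 = 1, a_10 = floor((28 + 28)/1) = 56.
  m_11 = 1*56 - 28 = 28, d_11 = (836 - 28^2)/1 = 52/1 = 52: (m_11, d_11) = (m_1, d_1) = (28, 52), so from here the quotients repeat a_1, ..., a_10; the period length is 10.
Hence the expansion of sqrt(836) is a_0 = 28 followed by the repeating block 1, 10, 1, 1, 2, 1, 1, 10, 1, 56 (period 10).

[28; (1, 10, 1, 1, 2, 1, 1, 10, 1, 56)]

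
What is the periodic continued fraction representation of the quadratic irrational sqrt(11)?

Write x_i = (sqrt(11) + m_i)/d_i with (m_0, d_0) = (0, 1). a_0 = floor(sqrt(11)) = 3, since 3^2 = 9 <= 11 < 16 = 4^2.
Iterate m_{i+1} = d_i*a_i - m_i, d_{i+1} = (11 - m_{i+1}^2)/d_i, a_{i+1} = floor((a_0 + m_{i+1})/d_{i+1}):
  m_1 = 1*3 - 0 = 3, d_1 = (11 - 3^2)/1 = 2/1 = 2, a_1 = floor((3 + 3)/2) = 3.
  m_2 = 2*3 - 3 = 3, d_2 = (11 - 3^2)/2 = 2/2 = 1, a_2 = floor((3 + 3)/1) = 6.
  m_3 = 1*6 - 3 = 3, d_3 = (11 - 3^2)/1 = 2/1 = 2: (m_3, d_3) = (m_1, d_1) = (3, 2), so from here the quotients repeat a_1, a_2; the period length is 2.
Hence the expansion of sqrt(11) is a_0 = 3 followed by the repeating block 3, 6 (period 2).

[3; (3, 6)]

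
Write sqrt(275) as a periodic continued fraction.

Write x_i = (sqrt(275) + m_i)/d_i with (m_0, d_0) = (0, 1). a_0 = floor(sqrt(275)) = 16, since 16^2 = 256 <= 275 < 289 = 17^2.
Iterate m_{i+1} = d_i*a_i - m_i, d_{i+1} = (275 - m_{i+1}^2)/d_i, a_{i+1} = floor((a_0 + m_{i+1})/d_{i+1}):
  m_1 = 1*16 - 0 = 16, d_1 = (275 - 16^2)/1 = 19/1 = 19, a_1 = floor((16 + 16)/19) = 1.
  m_2 = 19*1 - 16 = 3, d_2 = (275 - 3^2)/19 = 266/19 = 14, a_2 = floor((16 + 3)/14) = 1.
  m_3 = 14*1 - 3 = 11, d_3 = (275 - 11^2)/14 = 154/14 = 11, a_3 = floor((16 + 11)/11) = 2.
  m_4 = 11*2 - 11 = 11, d_4 = (275 - 11^2)/11 = 154/11 = 14, a_4 = floor((16 + 11)/14) = 1.
  m_5 = 14*1 - 11 = 3, d_5 = (275 - 3^2)/14 = 266/14 = 19, a_5 = floor((16 + 3)/19) = 1.
  m_6 = 19*1 - 3 = 16, d_6 = (275 - 16^2)/19 = 19/19 = 1, a_6 = floor((16 + 16)/1) = 32.
  m_7 = 1*32 - 16 = 16, d_7 = (275 - 16^2)/1 = 19/1 = 19: (m_7, d_7) = (m_1, d_1) = (16, 19), so from here the quotients repeat a_1, ..., a_6; the period length is 6.
Hence the expansion of sqrt(275) is a_0 = 16 followed by the repeating block 1, 1, 2, 1, 1, 32 (period 6).

[16; (1, 1, 2, 1, 1, 32)]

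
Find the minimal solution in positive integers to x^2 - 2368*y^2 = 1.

First expand sqrt(2368) as a continued fraction. With x_i = (sqrt(2368) + m_i)/d_i and (m_0, d_0) = (0, 1): a_0 = floor(sqrt(2368)) = 48, since 48^2 = 2304 <= 2368 < 2401 = 49^2.
Iterate m_{i+1} = d_i*a_i - m_i, d_{i+1} = (2368 - m_{i+1}^2)/d_i, a_{i+1} = floor((a_0 + m_{i+1})/d_{i+1}):
  m_1 = 1*48 - 0 = 48, d_1 = (2368 - 48^2)/1 = 64/1 = 64, a_1 = floor((48 + 48)/64) = 1.
  m_2 = 64*1 - 48 = 16, d_2 = (2368 - 16^2)/64 = 2112/64 = 33, a_2 = floor((48 + 16)/33) = 1.
  m_3 = 33*1 - 16 = 17, d_3 = (2368 - 17^2)/33 = 2079/33 = 63, a_3 = floor((48 + 17)/63) = 1.
  m_4 = 63*1 - 17 = 46, d_4 = (2368 - 46^2)/63 = 252/63 = 4, a_4 = floor((48 + 46)/4) = 23.
  m_5 = 4*23 - 46 = 46, d_5 = (2368 - 46^2)/4 = 252/4 = 63, a_5 = floor((48 + 46)/63) = 1.
  m_6 = 63*1 - 46 = 17, d_6 = (2368 - 17^2)/63 = 2079/63 = 33, a_6 = floor((48 + 17)/33) = 1.
  m_7 = 33*1 - 17 = 16, d_7 = (2368 - 16^2)/33 = 2112/33 = 64, a_7 = floor((48 + 16)/64) = 1.
  m_8 = 64*1 - 16 = 48, d_8 = (2368 - 48^2)/64 = 64/64 = 1, a_8 = floor((48 + 48)/1) = 96.
  m_9 = 1*96 - 48 = 48, d_9 = (2368 - 48^2)/1 = 64/1 = 64: (m_9, d_9) = (m_1, d_1) = (48, 64), so from here the quotients repeat a_1, ..., a_8; the period length is 8.
So sqrt(2368) = [48; (1, 1, 1, 23, 1, 1, 1, 96)] with period length k = 8.
k is even, so the fundamental solution of x^2 - 2368y^2 = 1 is (p_{k-1}, q_{k-1}) = (p_7, q_7); compute convergents through index 7.
Convergents (p_i = a_i*p_{i-1} + p_{i-2}, q_i = a_i*q_{i-1} + q_{i-2} with p_{-2}=0, p_{-1}=1, q_{-2}=1, q_{-1}=0):
  i=0: a_0=48, p_0 = 48*1 + 0 = 48, q_0 = 48*0 + 1 = 1.
  i=1: a_1=1, p_1 = 1*48 + 1 = 49, q_1 = 1*1 + 0 = 1.
  i=2: a_2=1, p_2 = 1*49 + 48 = 97, q_2 = 1*1 + 1 = 2.
  i=3: a_3=1, p_3 = 1*97 + 49 = 146, q_3 = 1*2 + 1 = 3.
  i=4: a_4=23, p_4 = 23*146 + 97 = 3455, q_4 = 23*3 + 2 = 71.
  i=5: a_5=1, p_5 = 1*3455 + 146 = 3601, q_5 = 1*71 + 3 = 74.
  i=6: a_6=1, p_6 = 1*3601 + 3455 = 7056, q_6 = 1*74 + 71 = 145.
  i=7: a_7=1, p_7 = 1*7056 + 3601 = 10657, q_7 = 1*145 + 74 = 219.
Check: 10657^2 - 2368*219^2 = 113571649 - 113571648 = 1, so (x, y) = (10657, 219) solves the equation, and by the theorem it is the least positive solution.

(x, y) = (10657, 219)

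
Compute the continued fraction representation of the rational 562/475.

[1; 5, 2, 5, 1, 2, 2]

Run the Euclidean algorithm on 562 and 475; the successive quotients are the partial quotients a_0, a_1, ... (each step inverts the fractional part left over by the previous one):
  562 = 1*475 + 87, so a_0 = 1.
  475 = 5*87 + 40, so a_1 = 5.
  87 = 2*40 + 7, so a_2 = 2.
  40 = 5*7 + 5, so a_3 = 5.
  7 = 1*5 + 2, so a_4 = 1.
  5 = 2*2 + 1, so a_5 = 2.
  2 = 2*1 + 0, so a_6 = 2.
The remainder reaches 0 after 7 divisions, so the expansion has 7 partial quotients, read off in order.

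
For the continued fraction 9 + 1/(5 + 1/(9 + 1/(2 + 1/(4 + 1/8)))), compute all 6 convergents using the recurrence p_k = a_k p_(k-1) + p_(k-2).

9/1, 46/5, 423/46, 892/97, 3991/434, 32820/3569

Using the convergent recurrence p_i = a_i*p_{i-1} + p_{i-2}, q_i = a_i*q_{i-1} + q_{i-2} with p_{-2}=0, p_{-1}=1, q_{-2}=1, q_{-1}=0:
  i=0: a_0=9, p_0 = 9*1 + 0 = 9, q_0 = 9*0 + 1 = 1.
  i=1: a_1=5, p_1 = 5*9 + 1 = 46, q_1 = 5*1 + 0 = 5.
  i=2: a_2=9, p_2 = 9*46 + 9 = 423, q_2 = 9*5 + 1 = 46.
  i=3: a_3=2, p_3 = 2*423 + 46 = 892, q_3 = 2*46 + 5 = 97.
  i=4: a_4=4, p_4 = 4*892 + 423 = 3991, q_4 = 4*97 + 46 = 434.
  i=5: a_5=8, p_5 = 8*3991 + 892 = 32820, q_5 = 8*434 + 97 = 3569.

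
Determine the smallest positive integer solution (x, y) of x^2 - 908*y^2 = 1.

First expand sqrt(908) as a continued fraction. With x_i = (sqrt(908) + m_i)/d_i and (m_0, d_0) = (0, 1): a_0 = floor(sqrt(908)) = 30, since 30^2 = 900 <= 908 < 961 = 31^2.
Iterate m_{i+1} = d_i*a_i - m_i, d_{i+1} = (908 - m_{i+1}^2)/d_i, a_{i+1} = floor((a_0 + m_{i+1})/d_{i+1}):
  m_1 = 1*30 - 0 = 30, d_1 = (908 - 30^2)/1 = 8/1 = 8, a_1 = floor((30 + 30)/8) = 7.
  m_2 = 8*7 - 30 = 26, d_2 = (908 - 26^2)/8 = 232/8 = 29, a_2 = floor((30 + 26)/29) = 1.
  m_3 = 29*1 - 26 = 3, d_3 = (908 - 3^2)/29 = 899/29 = 31, a_3 = floor((30 + 3)/31) = 1.
  m_4 = 31*1 - 3 = 28, d_4 = (908 - 28^2)/31 = 124/31 = 4, a_4 = floor((30 + 28)/4) = 14.
  m_5 = 4*14 - 28 = 28, d_5 = (908 - 28^2)/4 = 124/4 = 31, a_5 = floor((30 + 28)/31) = 1.
  m_6 = 31*1 - 28 = 3, d_6 = (908 - 3^2)/31 = 899/31 = 29, a_6 = floor((30 + 3)/29) = 1.
  m_7 = 29*1 - 3 = 26, d_7 = (908 - 26^2)/29 = 232/29 = 8, a_7 = floor((30 + 26)/8) = 7.
  m_8 = 8*7 - 26 = 30, d_8 = (908 - 30^2)/8 = 8/8 = 1, a_8 = floor((30 + 30)/1) = 60.
  m_9 = 1*60 - 30 = 30, d_9 = (908 - 30^2)/1 = 8/1 = 8: (m_9, d_9) = (m_1, d_1) = (30, 8), so from here the quotients repeat a_1, ..., a_8; the period length is 8.
So sqrt(908) = [30; (7, 1, 1, 14, 1, 1, 7, 60)] with period length k = 8.
k is even, so the fundamental solution of x^2 - 908y^2 = 1 is (p_{k-1}, q_{k-1}) = (p_7, q_7); compute convergents through index 7.
Convergents (p_i = a_i*p_{i-1} + p_{i-2}, q_i = a_i*q_{i-1} + q_{i-2} with p_{-2}=0, p_{-1}=1, q_{-2}=1, q_{-1}=0):
  i=0: a_0=30, p_0 = 30*1 + 0 = 30, q_0 = 30*0 + 1 = 1.
  i=1: a_1=7, p_1 = 7*30 + 1 = 211, q_1 = 7*1 + 0 = 7.
  i=2: a_2=1, p_2 = 1*211 + 30 = 241, q_2 = 1*7 + 1 = 8.
  i=3: a_3=1, p_3 = 1*241 + 211 = 452, q_3 = 1*8 + 7 = 15.
  i=4: a_4=14, p_4 = 14*452 + 241 = 6569, q_4 = 14*15 + 8 = 218.
  i=5: a_5=1, p_5 = 1*6569 + 452 = 7021, q_5 = 1*218 + 15 = 233.
  i=6: a_6=1, p_6 = 1*7021 + 6569 = 13590, q_6 = 1*233 + 218 = 451.
  i=7: a_7=7, p_7 = 7*13590 + 7021 = 102151, q_7 = 7*451 + 233 = 3390.
Check: 102151^2 - 908*3390^2 = 10434826801 - 10434826800 = 1, so (x, y) = (102151, 3390) solves the equation, and by the theorem it is the least positive solution.

(x, y) = (102151, 3390)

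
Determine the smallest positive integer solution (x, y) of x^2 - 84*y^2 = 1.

(x, y) = (55, 6)

First expand sqrt(84) as a continued fraction. With x_i = (sqrt(84) + m_i)/d_i and (m_0, d_0) = (0, 1): a_0 = floor(sqrt(84)) = 9, since 9^2 = 81 <= 84 < 100 = 10^2.
Iterate m_{i+1} = d_i*a_i - m_i, d_{i+1} = (84 - m_{i+1}^2)/d_i, a_{i+1} = floor((a_0 + m_{i+1})/d_{i+1}):
  m_1 = 1*9 - 0 = 9, d_1 = (84 - 9^2)/1 = 3/1 = 3, a_1 = floor((9 + 9)/3) = 6.
  m_2 = 3*6 - 9 = 9, d_2 = (84 - 9^2)/3 = 3/3 = 1, a_2 = floor((9 + 9)/1) = 18.
  m_3 = 1*18 - 9 = 9, d_3 = (84 - 9^2)/1 = 3/1 = 3: (m_3, d_3) = (m_1, d_1) = (9, 3), so from here the quotients repeat a_1, a_2; the period length is 2.
So sqrt(84) = [9; (6, 18)] with period length k = 2.
k is even, so the fundamental solution of x^2 - 84y^2 = 1 is (p_{k-1}, q_{k-1}) = (p_1, q_1); compute convergents through index 1.
Convergents (p_i = a_i*p_{i-1} + p_{i-2}, q_i = a_i*q_{i-1} + q_{i-2} with p_{-2}=0, p_{-1}=1, q_{-2}=1, q_{-1}=0):
  i=0: a_0=9, p_0 = 9*1 + 0 = 9, q_0 = 9*0 + 1 = 1.
  i=1: a_1=6, p_1 = 6*9 + 1 = 55, q_1 = 6*1 + 0 = 6.
Check: 55^2 - 84*6^2 = 3025 - 3024 = 1, so (x, y) = (55, 6) solves the equation, and by the theorem it is the least positive solution.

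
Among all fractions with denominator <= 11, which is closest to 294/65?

50/11

Expand x = 294/65 as a continued fraction with the Euclidean algorithm:
  294 = 4*65 + 34, so a_0 = 4.
  65 = 1*34 + 31, so a_1 = 1.
  34 = 1*31 + 3, so a_2 = 1.
  31 = 10*3 + 1, so a_3 = 10.
  3 = 3*1 + 0, so a_4 = 3.
so x = [4; 1, 1, 10, 3].
Convergents (p_i = a_i*p_{i-1} + p_{i-2}, q_i = a_i*q_{i-1} + q_{i-2} with p_{-2}=0, p_{-1}=1, q_{-2}=1, q_{-1}=0), until the denominator exceeds 11:
  i=0: a_0=4, p_0 = 4*1 + 0 = 4, q_0 = 4*0 + 1 = 1.
  i=1: a_1=1, p_1 = 1*4 + 1 = 5, q_1 = 1*1 + 0 = 1.
  i=2: a_2=1, p_2 = 1*5 + 4 = 9, q_2 = 1*1 + 1 = 2.
  i=3: a_3=10, p_3 = 10*9 + 5 = 95, q_3 = 10*2 + 1 = 21.
q_3 = 21 > 11, so the last convergent with denominator <= 11 is p_2/q_2 = 9/2.
The closest fraction with denominator <= 11 is either p_2/q_2 or the intermediate fraction (k*p_2 + p_1)/(k*q_2 + q_1) with the largest k >= 1 whose denominator stays <= 11; these approach x as k grows, and every other convergent or intermediate fraction in range is farther away.
Largest k: floor((11 - q_1)/q_2) = floor((11 - 1)/2) = 5.
That gives (5*9 + 5)/(5*2 + 1) = 50/11.
Compare the errors: |x - 9/2| = |294*2 - 9*65|/(65*2) = 3/130, and |x - 50/11| = |294*11 - 50*65|/(65*11) = 16/715.
Cross-multiplying, 16*130 = 2080 < 2145 = 3*715, so 16/715 is smaller: the intermediate fraction 50/11 is closer to x than 9/2.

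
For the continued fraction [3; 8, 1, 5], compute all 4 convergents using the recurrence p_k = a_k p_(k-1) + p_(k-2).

Using the convergent recurrence p_i = a_i*p_{i-1} + p_{i-2}, q_i = a_i*q_{i-1} + q_{i-2} with p_{-2}=0, p_{-1}=1, q_{-2}=1, q_{-1}=0:
  i=0: a_0=3, p_0 = 3*1 + 0 = 3, q_0 = 3*0 + 1 = 1.
  i=1: a_1=8, p_1 = 8*3 + 1 = 25, q_1 = 8*1 + 0 = 8.
  i=2: a_2=1, p_2 = 1*25 + 3 = 28, q_2 = 1*8 + 1 = 9.
  i=3: a_3=5, p_3 = 5*28 + 25 = 165, q_3 = 5*9 + 8 = 53.

3/1, 25/8, 28/9, 165/53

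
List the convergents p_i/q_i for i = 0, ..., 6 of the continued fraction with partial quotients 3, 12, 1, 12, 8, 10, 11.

Using the convergent recurrence p_i = a_i*p_{i-1} + p_{i-2}, q_i = a_i*q_{i-1} + q_{i-2} with p_{-2}=0, p_{-1}=1, q_{-2}=1, q_{-1}=0:
  i=0: a_0=3, p_0 = 3*1 + 0 = 3, q_0 = 3*0 + 1 = 1.
  i=1: a_1=12, p_1 = 12*3 + 1 = 37, q_1 = 12*1 + 0 = 12.
  i=2: a_2=1, p_2 = 1*37 + 3 = 40, q_2 = 1*12 + 1 = 13.
  i=3: a_3=12, p_3 = 12*40 + 37 = 517, q_3 = 12*13 + 12 = 168.
  i=4: a_4=8, p_4 = 8*517 + 40 = 4176, q_4 = 8*168 + 13 = 1357.
  i=5: a_5=10, p_5 = 10*4176 + 517 = 42277, q_5 = 10*1357 + 168 = 13738.
  i=6: a_6=11, p_6 = 11*42277 + 4176 = 469223, q_6 = 11*13738 + 1357 = 152475.

3/1, 37/12, 40/13, 517/168, 4176/1357, 42277/13738, 469223/152475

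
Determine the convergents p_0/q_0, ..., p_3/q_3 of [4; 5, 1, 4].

4/1, 21/5, 25/6, 121/29

Using the convergent recurrence p_i = a_i*p_{i-1} + p_{i-2}, q_i = a_i*q_{i-1} + q_{i-2} with p_{-2}=0, p_{-1}=1, q_{-2}=1, q_{-1}=0:
  i=0: a_0=4, p_0 = 4*1 + 0 = 4, q_0 = 4*0 + 1 = 1.
  i=1: a_1=5, p_1 = 5*4 + 1 = 21, q_1 = 5*1 + 0 = 5.
  i=2: a_2=1, p_2 = 1*21 + 4 = 25, q_2 = 1*5 + 1 = 6.
  i=3: a_3=4, p_3 = 4*25 + 21 = 121, q_3 = 4*6 + 5 = 29.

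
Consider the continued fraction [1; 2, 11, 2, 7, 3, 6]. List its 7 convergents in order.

1/1, 3/2, 34/23, 71/48, 531/359, 1664/1125, 10515/7109

Using the convergent recurrence p_i = a_i*p_{i-1} + p_{i-2}, q_i = a_i*q_{i-1} + q_{i-2} with p_{-2}=0, p_{-1}=1, q_{-2}=1, q_{-1}=0:
  i=0: a_0=1, p_0 = 1*1 + 0 = 1, q_0 = 1*0 + 1 = 1.
  i=1: a_1=2, p_1 = 2*1 + 1 = 3, q_1 = 2*1 + 0 = 2.
  i=2: a_2=11, p_2 = 11*3 + 1 = 34, q_2 = 11*2 + 1 = 23.
  i=3: a_3=2, p_3 = 2*34 + 3 = 71, q_3 = 2*23 + 2 = 48.
  i=4: a_4=7, p_4 = 7*71 + 34 = 531, q_4 = 7*48 + 23 = 359.
  i=5: a_5=3, p_5 = 3*531 + 71 = 1664, q_5 = 3*359 + 48 = 1125.
  i=6: a_6=6, p_6 = 6*1664 + 531 = 10515, q_6 = 6*1125 + 359 = 7109.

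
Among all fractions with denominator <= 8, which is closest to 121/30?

Expand x = 121/30 as a continued fraction with the Euclidean algorithm:
  121 = 4*30 + 1, so a_0 = 4.
  30 = 30*1 + 0, so a_1 = 30.
so x = [4; 30].
Convergents (p_i = a_i*p_{i-1} + p_{i-2}, q_i = a_i*q_{i-1} + q_{i-2} with p_{-2}=0, p_{-1}=1, q_{-2}=1, q_{-1}=0), until the denominator exceeds 8:
  i=0: a_0=4, p_0 = 4*1 + 0 = 4, q_0 = 4*0 + 1 = 1.
  i=1: a_1=30, p_1 = 30*4 + 1 = 121, q_1 = 30*1 + 0 = 30.
q_1 = 30 > 8, so the last convergent with denominator <= 8 is p_0/q_0 = 4/1.
The closest fraction with denominator <= 8 is either p_0/q_0 or the intermediate fraction (k*p_0 + p_{-1})/(k*q_0 + q_{-1}) with the largest k >= 1 whose denominator stays <= 8; these approach x as k grows, and every other convergent or intermediate fraction in range is farther away.
Largest k: floor((8 - q_{-1})/q_0) = floor((8 - 0)/1) = 8 (using the seeds p_{-1} = 1, q_{-1} = 0).
That gives (8*4 + 1)/(8*1 + 0) = 33/8.
Compare the errors: |x - 4/1| = |121*1 - 4*30|/(30*1) = 1/30, and |x - 33/8| = |121*8 - 33*30|/(30*8) = 22/240.
Cross-multiplying, 1*240 = 240 < 660 = 22*30, so 1/30 is smaller: the convergent 4/1 is closer to x than 33/8.

4/1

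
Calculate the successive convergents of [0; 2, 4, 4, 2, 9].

Using the convergent recurrence p_i = a_i*p_{i-1} + p_{i-2}, q_i = a_i*q_{i-1} + q_{i-2} with p_{-2}=0, p_{-1}=1, q_{-2}=1, q_{-1}=0:
  i=0: a_0=0, p_0 = 0*1 + 0 = 0, q_0 = 0*0 + 1 = 1.
  i=1: a_1=2, p_1 = 2*0 + 1 = 1, q_1 = 2*1 + 0 = 2.
  i=2: a_2=4, p_2 = 4*1 + 0 = 4, q_2 = 4*2 + 1 = 9.
  i=3: a_3=4, p_3 = 4*4 + 1 = 17, q_3 = 4*9 + 2 = 38.
  i=4: a_4=2, p_4 = 2*17 + 4 = 38, q_4 = 2*38 + 9 = 85.
  i=5: a_5=9, p_5 = 9*38 + 17 = 359, q_5 = 9*85 + 38 = 803.

0/1, 1/2, 4/9, 17/38, 38/85, 359/803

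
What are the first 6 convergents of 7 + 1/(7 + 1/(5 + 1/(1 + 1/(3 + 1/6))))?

7/1, 50/7, 257/36, 307/43, 1178/165, 7375/1033

Using the convergent recurrence p_i = a_i*p_{i-1} + p_{i-2}, q_i = a_i*q_{i-1} + q_{i-2} with p_{-2}=0, p_{-1}=1, q_{-2}=1, q_{-1}=0:
  i=0: a_0=7, p_0 = 7*1 + 0 = 7, q_0 = 7*0 + 1 = 1.
  i=1: a_1=7, p_1 = 7*7 + 1 = 50, q_1 = 7*1 + 0 = 7.
  i=2: a_2=5, p_2 = 5*50 + 7 = 257, q_2 = 5*7 + 1 = 36.
  i=3: a_3=1, p_3 = 1*257 + 50 = 307, q_3 = 1*36 + 7 = 43.
  i=4: a_4=3, p_4 = 3*307 + 257 = 1178, q_4 = 3*43 + 36 = 165.
  i=5: a_5=6, p_5 = 6*1178 + 307 = 7375, q_5 = 6*165 + 43 = 1033.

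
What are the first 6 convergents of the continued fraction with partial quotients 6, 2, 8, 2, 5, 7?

6/1, 13/2, 110/17, 233/36, 1275/197, 9158/1415

Using the convergent recurrence p_i = a_i*p_{i-1} + p_{i-2}, q_i = a_i*q_{i-1} + q_{i-2} with p_{-2}=0, p_{-1}=1, q_{-2}=1, q_{-1}=0:
  i=0: a_0=6, p_0 = 6*1 + 0 = 6, q_0 = 6*0 + 1 = 1.
  i=1: a_1=2, p_1 = 2*6 + 1 = 13, q_1 = 2*1 + 0 = 2.
  i=2: a_2=8, p_2 = 8*13 + 6 = 110, q_2 = 8*2 + 1 = 17.
  i=3: a_3=2, p_3 = 2*110 + 13 = 233, q_3 = 2*17 + 2 = 36.
  i=4: a_4=5, p_4 = 5*233 + 110 = 1275, q_4 = 5*36 + 17 = 197.
  i=5: a_5=7, p_5 = 7*1275 + 233 = 9158, q_5 = 7*197 + 36 = 1415.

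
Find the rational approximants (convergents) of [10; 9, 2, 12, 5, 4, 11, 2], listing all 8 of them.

10/1, 91/9, 192/19, 2395/237, 12167/1204, 51063/5053, 573860/56787, 1198783/118627

Using the convergent recurrence p_i = a_i*p_{i-1} + p_{i-2}, q_i = a_i*q_{i-1} + q_{i-2} with p_{-2}=0, p_{-1}=1, q_{-2}=1, q_{-1}=0:
  i=0: a_0=10, p_0 = 10*1 + 0 = 10, q_0 = 10*0 + 1 = 1.
  i=1: a_1=9, p_1 = 9*10 + 1 = 91, q_1 = 9*1 + 0 = 9.
  i=2: a_2=2, p_2 = 2*91 + 10 = 192, q_2 = 2*9 + 1 = 19.
  i=3: a_3=12, p_3 = 12*192 + 91 = 2395, q_3 = 12*19 + 9 = 237.
  i=4: a_4=5, p_4 = 5*2395 + 192 = 12167, q_4 = 5*237 + 19 = 1204.
  i=5: a_5=4, p_5 = 4*12167 + 2395 = 51063, q_5 = 4*1204 + 237 = 5053.
  i=6: a_6=11, p_6 = 11*51063 + 12167 = 573860, q_6 = 11*5053 + 1204 = 56787.
  i=7: a_7=2, p_7 = 2*573860 + 51063 = 1198783, q_7 = 2*56787 + 5053 = 118627.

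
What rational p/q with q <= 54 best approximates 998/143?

Expand x = 998/143 as a continued fraction with the Euclidean algorithm:
  998 = 6*143 + 140, so a_0 = 6.
  143 = 1*140 + 3, so a_1 = 1.
  140 = 46*3 + 2, so a_2 = 46.
  3 = 1*2 + 1, so a_3 = 1.
  2 = 2*1 + 0, so a_4 = 2.
so x = [6; 1, 46, 1, 2].
Convergents (p_i = a_i*p_{i-1} + p_{i-2}, q_i = a_i*q_{i-1} + q_{i-2} with p_{-2}=0, p_{-1}=1, q_{-2}=1, q_{-1}=0), until the denominator exceeds 54:
  i=0: a_0=6, p_0 = 6*1 + 0 = 6, q_0 = 6*0 + 1 = 1.
  i=1: a_1=1, p_1 = 1*6 + 1 = 7, q_1 = 1*1 + 0 = 1.
  i=2: a_2=46, p_2 = 46*7 + 6 = 328, q_2 = 46*1 + 1 = 47.
  i=3: a_3=1, p_3 = 1*328 + 7 = 335, q_3 = 1*47 + 1 = 48.
  i=4: a_4=2, p_4 = 2*335 + 328 = 998, q_4 = 2*48 + 47 = 143.
q_4 = 143 > 54, so the last convergent with denominator <= 54 is p_3/q_3 = 335/48.
The closest fraction with denominator <= 54 is either p_3/q_3 or the intermediate fraction (k*p_3 + p_2)/(k*q_3 + q_2) with the largest k >= 1 whose denominator stays <= 54; these approach x as k grows, and every other convergent or intermediate fraction in range is farther away.
Largest k: floor((54 - q_2)/q_3) = floor((54 - 47)/48) = 0.
Since k = 0, no intermediate fraction beyond p_3/q_3 has denominator <= 54, so the convergent 335/48 is the closest (its error is |998*48 - 335*143|/(143*48) = 1/6864).

335/48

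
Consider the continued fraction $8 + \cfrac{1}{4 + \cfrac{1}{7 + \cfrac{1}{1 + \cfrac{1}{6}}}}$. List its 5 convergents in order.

8/1, 33/4, 239/29, 272/33, 1871/227

Using the convergent recurrence p_i = a_i*p_{i-1} + p_{i-2}, q_i = a_i*q_{i-1} + q_{i-2} with p_{-2}=0, p_{-1}=1, q_{-2}=1, q_{-1}=0:
  i=0: a_0=8, p_0 = 8*1 + 0 = 8, q_0 = 8*0 + 1 = 1.
  i=1: a_1=4, p_1 = 4*8 + 1 = 33, q_1 = 4*1 + 0 = 4.
  i=2: a_2=7, p_2 = 7*33 + 8 = 239, q_2 = 7*4 + 1 = 29.
  i=3: a_3=1, p_3 = 1*239 + 33 = 272, q_3 = 1*29 + 4 = 33.
  i=4: a_4=6, p_4 = 6*272 + 239 = 1871, q_4 = 6*33 + 29 = 227.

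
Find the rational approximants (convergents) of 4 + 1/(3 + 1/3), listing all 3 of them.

Using the convergent recurrence p_i = a_i*p_{i-1} + p_{i-2}, q_i = a_i*q_{i-1} + q_{i-2} with p_{-2}=0, p_{-1}=1, q_{-2}=1, q_{-1}=0:
  i=0: a_0=4, p_0 = 4*1 + 0 = 4, q_0 = 4*0 + 1 = 1.
  i=1: a_1=3, p_1 = 3*4 + 1 = 13, q_1 = 3*1 + 0 = 3.
  i=2: a_2=3, p_2 = 3*13 + 4 = 43, q_2 = 3*3 + 1 = 10.

4/1, 13/3, 43/10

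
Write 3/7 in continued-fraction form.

Run the Euclidean algorithm on 3 and 7; the successive quotients are the partial quotients a_0, a_1, ... (each step inverts the fractional part left over by the previous one):
  3 = 0*7 + 3, so a_0 = 0.
  7 = 2*3 + 1, so a_1 = 2.
  3 = 3*1 + 0, so a_2 = 3.
The remainder reaches 0 after 3 divisions, so the expansion has 3 partial quotients, read off in order.

[0; 2, 3]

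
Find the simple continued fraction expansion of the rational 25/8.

[3; 8]

Run the Euclidean algorithm on 25 and 8; the successive quotients are the partial quotients a_0, a_1, ... (each step inverts the fractional part left over by the previous one):
  25 = 3*8 + 1, so a_0 = 3.
  8 = 8*1 + 0, so a_1 = 8.
The remainder reaches 0 after 2 divisions, so the expansion has 2 partial quotients, read off in order.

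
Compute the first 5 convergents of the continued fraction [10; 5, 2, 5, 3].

10/1, 51/5, 112/11, 611/60, 1945/191

Using the convergent recurrence p_i = a_i*p_{i-1} + p_{i-2}, q_i = a_i*q_{i-1} + q_{i-2} with p_{-2}=0, p_{-1}=1, q_{-2}=1, q_{-1}=0:
  i=0: a_0=10, p_0 = 10*1 + 0 = 10, q_0 = 10*0 + 1 = 1.
  i=1: a_1=5, p_1 = 5*10 + 1 = 51, q_1 = 5*1 + 0 = 5.
  i=2: a_2=2, p_2 = 2*51 + 10 = 112, q_2 = 2*5 + 1 = 11.
  i=3: a_3=5, p_3 = 5*112 + 51 = 611, q_3 = 5*11 + 5 = 60.
  i=4: a_4=3, p_4 = 3*611 + 112 = 1945, q_4 = 3*60 + 11 = 191.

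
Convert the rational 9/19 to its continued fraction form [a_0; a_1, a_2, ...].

[0; 2, 9]

Run the Euclidean algorithm on 9 and 19; the successive quotients are the partial quotients a_0, a_1, ... (each step inverts the fractional part left over by the previous one):
  9 = 0*19 + 9, so a_0 = 0.
  19 = 2*9 + 1, so a_1 = 2.
  9 = 9*1 + 0, so a_2 = 9.
The remainder reaches 0 after 3 divisions, so the expansion has 3 partial quotients, read off in order.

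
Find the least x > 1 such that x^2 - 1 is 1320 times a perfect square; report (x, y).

First expand sqrt(1320) as a continued fraction. With x_i = (sqrt(1320) + m_i)/d_i and (m_0, d_0) = (0, 1): a_0 = floor(sqrt(1320)) = 36, since 36^2 = 1296 <= 1320 < 1369 = 37^2.
Iterate m_{i+1} = d_i*a_i - m_i, d_{i+1} = (1320 - m_{i+1}^2)/d_i, a_{i+1} = floor((a_0 + m_{i+1})/d_{i+1}):
  m_1 = 1*36 - 0 = 36, d_1 = (1320 - 36^2)/1 = 24/1 = 24, a_1 = floor((36 + 36)/24) = 3.
  m_2 = 24*3 - 36 = 36, d_2 = (1320 - 36^2)/24 = 24/24 = 1, a_2 = floor((36 + 36)/1) = 72.
  m_3 = 1*72 - 36 = 36, d_3 = (1320 - 36^2)/1 = 24/1 = 24: (m_3, d_3) = (m_1, d_1) = (36, 24), so from here the quotients repeat a_1, a_2; the period length is 2.
So sqrt(1320) = [36; (3, 72)] with period length k = 2.
k is even, so the fundamental solution of x^2 - 1320y^2 = 1 is (p_{k-1}, q_{k-1}) = (p_1, q_1); compute convergents through index 1.
Convergents (p_i = a_i*p_{i-1} + p_{i-2}, q_i = a_i*q_{i-1} + q_{i-2} with p_{-2}=0, p_{-1}=1, q_{-2}=1, q_{-1}=0):
  i=0: a_0=36, p_0 = 36*1 + 0 = 36, q_0 = 36*0 + 1 = 1.
  i=1: a_1=3, p_1 = 3*36 + 1 = 109, q_1 = 3*1 + 0 = 3.
Check: 109^2 - 1320*3^2 = 11881 - 11880 = 1, so (x, y) = (109, 3) solves the equation, and by the theorem it is the least positive solution.

(x, y) = (109, 3)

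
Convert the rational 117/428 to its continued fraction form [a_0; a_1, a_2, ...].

[0; 3, 1, 1, 1, 12, 3]

Run the Euclidean algorithm on 117 and 428; the successive quotients are the partial quotients a_0, a_1, ... (each step inverts the fractional part left over by the previous one):
  117 = 0*428 + 117, so a_0 = 0.
  428 = 3*117 + 77, so a_1 = 3.
  117 = 1*77 + 40, so a_2 = 1.
  77 = 1*40 + 37, so a_3 = 1.
  40 = 1*37 + 3, so a_4 = 1.
  37 = 12*3 + 1, so a_5 = 12.
  3 = 3*1 + 0, so a_6 = 3.
The remainder reaches 0 after 7 divisions, so the expansion has 7 partial quotients, read off in order.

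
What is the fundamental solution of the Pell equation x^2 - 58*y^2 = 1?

First expand sqrt(58) as a continued fraction. With x_i = (sqrt(58) + m_i)/d_i and (m_0, d_0) = (0, 1): a_0 = floor(sqrt(58)) = 7, since 7^2 = 49 <= 58 < 64 = 8^2.
Iterate m_{i+1} = d_i*a_i - m_i, d_{i+1} = (58 - m_{i+1}^2)/d_i, a_{i+1} = floor((a_0 + m_{i+1})/d_{i+1}):
  m_1 = 1*7 - 0 = 7, d_1 = (58 - 7^2)/1 = 9/1 = 9, a_1 = floor((7 + 7)/9) = 1.
  m_2 = 9*1 - 7 = 2, d_2 = (58 - 2^2)/9 = 54/9 = 6, a_2 = floor((7 + 2)/6) = 1.
  m_3 = 6*1 - 2 = 4, d_3 = (58 - 4^2)/6 = 42/6 = 7, a_3 = floor((7 + 4)/7) = 1.
  m_4 = 7*1 - 4 = 3, d_4 = (58 - 3^2)/7 = 49/7 = 7, a_4 = floor((7 + 3)/7) = 1.
  m_5 = 7*1 - 3 = 4, d_5 = (58 - 4^2)/7 = 42/7 = 6, a_5 = floor((7 + 4)/6) = 1.
  m_6 = 6*1 - 4 = 2, d_6 = (58 - 2^2)/6 = 54/6 = 9, a_6 = floor((7 + 2)/9) = 1.
  m_7 = 9*1 - 2 = 7, d_7 = (58 - 7^2)/9 = 9/9 = 1, a_7 = floor((7 + 7)/1) = 14.
  m_8 = 1*14 - 7 = 7, d_8 = (58 - 7^2)/1 = 9/1 = 9: (m_8, d_8) = (m_1, d_1) = (7, 9), so from here the quotients repeat a_1, ..., a_7; the period length is 7.
So sqrt(58) = [7; (1, 1, 1, 1, 1, 1, 14)] with period length k = 7.
k is odd, so (p_{k-1}, q_{k-1}) only solves x^2 - 58y^2 = -1 and the fundamental solution of x^2 - 58y^2 = 1 is (p_{2k-1}, q_{2k-1}) = (p_13, q_13); compute convergents through index 13, running through the period twice.
Convergents (p_i = a_i*p_{i-1} + p_{i-2}, q_i = a_i*q_{i-1} + q_{i-2} with p_{-2}=0, p_{-1}=1, q_{-2}=1, q_{-1}=0):
  i=0: a_0=7, p_0 = 7*1 + 0 = 7, q_0 = 7*0 + 1 = 1.
  i=1: a_1=1, p_1 = 1*7 + 1 = 8, q_1 = 1*1 + 0 = 1.
  i=2: a_2=1, p_2 = 1*8 + 7 = 15, q_2 = 1*1 + 1 = 2.
  i=3: a_3=1, p_3 = 1*15 + 8 = 23, q_3 = 1*2 + 1 = 3.
  i=4: a_4=1, p_4 = 1*23 + 15 = 38, q_4 = 1*3 + 2 = 5.
  i=5: a_5=1, p_5 = 1*38 + 23 = 61, q_5 = 1*5 + 3 = 8.
  i=6: a_6=1, p_6 = 1*61 + 38 = 99, q_6 = 1*8 + 5 = 13.
  i=7: a_7=14, p_7 = 14*99 + 61 = 1447, q_7 = 14*13 + 8 = 190.
  i=8: a_8=1, p_8 = 1*1447 + 99 = 1546, q_8 = 1*190 + 13 = 203.
  i=9: a_9=1, p_9 = 1*1546 + 1447 = 2993, q_9 = 1*203 + 190 = 393.
  i=10: a_10=1, p_10 = 1*2993 + 1546 = 4539, q_10 = 1*393 + 203 = 596.
  i=11: a_11=1, p_11 = 1*4539 + 2993 = 7532, q_11 = 1*596 + 393 = 989.
  i=12: a_12=1, p_12 = 1*7532 + 4539 = 12071, q_12 = 1*989 + 596 = 1585.
  i=13: a_13=1, p_13 = 1*12071 + 7532 = 19603, q_13 = 1*1585 + 989 = 2574.
Indeed p_6^2 - 58*q_6^2 = 9801 - 9802 = -1, not +1.
Check: 19603^2 - 58*2574^2 = 384277609 - 384277608 = 1, so (x, y) = (19603, 2574) solves the equation, and by the theorem it is the least positive solution.

(x, y) = (19603, 2574)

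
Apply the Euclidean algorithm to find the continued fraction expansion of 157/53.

Run the Euclidean algorithm on 157 and 53; the successive quotients are the partial quotients a_0, a_1, ... (each step inverts the fractional part left over by the previous one):
  157 = 2*53 + 51, so a_0 = 2.
  53 = 1*51 + 2, so a_1 = 1.
  51 = 25*2 + 1, so a_2 = 25.
  2 = 2*1 + 0, so a_3 = 2.
The remainder reaches 0 after 4 divisions, so the expansion has 4 partial quotients, read off in order.

[2; 1, 25, 2]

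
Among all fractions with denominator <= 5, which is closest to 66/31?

11/5

Expand x = 66/31 as a continued fraction with the Euclidean algorithm:
  66 = 2*31 + 4, so a_0 = 2.
  31 = 7*4 + 3, so a_1 = 7.
  4 = 1*3 + 1, so a_2 = 1.
  3 = 3*1 + 0, so a_3 = 3.
so x = [2; 7, 1, 3].
Convergents (p_i = a_i*p_{i-1} + p_{i-2}, q_i = a_i*q_{i-1} + q_{i-2} with p_{-2}=0, p_{-1}=1, q_{-2}=1, q_{-1}=0), until the denominator exceeds 5:
  i=0: a_0=2, p_0 = 2*1 + 0 = 2, q_0 = 2*0 + 1 = 1.
  i=1: a_1=7, p_1 = 7*2 + 1 = 15, q_1 = 7*1 + 0 = 7.
q_1 = 7 > 5, so the last convergent with denominator <= 5 is p_0/q_0 = 2/1.
The closest fraction with denominator <= 5 is either p_0/q_0 or the intermediate fraction (k*p_0 + p_{-1})/(k*q_0 + q_{-1}) with the largest k >= 1 whose denominator stays <= 5; these approach x as k grows, and every other convergent or intermediate fraction in range is farther away.
Largest k: floor((5 - q_{-1})/q_0) = floor((5 - 0)/1) = 5 (using the seeds p_{-1} = 1, q_{-1} = 0).
That gives (5*2 + 1)/(5*1 + 0) = 11/5.
Compare the errors: |x - 2/1| = |66*1 - 2*31|/(31*1) = 4/31, and |x - 11/5| = |66*5 - 11*31|/(31*5) = 11/155.
Cross-multiplying, 11*31 = 341 < 620 = 4*155, so 11/155 is smaller: the intermediate fraction 11/5 is closer to x than 2/1.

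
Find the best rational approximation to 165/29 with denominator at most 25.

91/16

Expand x = 165/29 as a continued fraction with the Euclidean algorithm:
  165 = 5*29 + 20, so a_0 = 5.
  29 = 1*20 + 9, so a_1 = 1.
  20 = 2*9 + 2, so a_2 = 2.
  9 = 4*2 + 1, so a_3 = 4.
  2 = 2*1 + 0, so a_4 = 2.
so x = [5; 1, 2, 4, 2].
Convergents (p_i = a_i*p_{i-1} + p_{i-2}, q_i = a_i*q_{i-1} + q_{i-2} with p_{-2}=0, p_{-1}=1, q_{-2}=1, q_{-1}=0), until the denominator exceeds 25:
  i=0: a_0=5, p_0 = 5*1 + 0 = 5, q_0 = 5*0 + 1 = 1.
  i=1: a_1=1, p_1 = 1*5 + 1 = 6, q_1 = 1*1 + 0 = 1.
  i=2: a_2=2, p_2 = 2*6 + 5 = 17, q_2 = 2*1 + 1 = 3.
  i=3: a_3=4, p_3 = 4*17 + 6 = 74, q_3 = 4*3 + 1 = 13.
  i=4: a_4=2, p_4 = 2*74 + 17 = 165, q_4 = 2*13 + 3 = 29.
q_4 = 29 > 25, so the last convergent with denominator <= 25 is p_3/q_3 = 74/13.
The closest fraction with denominator <= 25 is either p_3/q_3 or the intermediate fraction (k*p_3 + p_2)/(k*q_3 + q_2) with the largest k >= 1 whose denominator stays <= 25; these approach x as k grows, and every other convergent or intermediate fraction in range is farther away.
Largest k: floor((25 - q_2)/q_3) = floor((25 - 3)/13) = 1.
That gives (1*74 + 17)/(1*13 + 3) = 91/16.
Compare the errors: |x - 74/13| = |165*13 - 74*29|/(29*13) = 1/377, and |x - 91/16| = |165*16 - 91*29|/(29*16) = 1/464.
Cross-multiplying, 1*377 = 377 < 464 = 1*464, so 1/464 is smaller: the intermediate fraction 91/16 is closer to x than 74/13.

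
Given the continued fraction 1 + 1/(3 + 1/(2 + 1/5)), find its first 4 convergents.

Using the convergent recurrence p_i = a_i*p_{i-1} + p_{i-2}, q_i = a_i*q_{i-1} + q_{i-2} with p_{-2}=0, p_{-1}=1, q_{-2}=1, q_{-1}=0:
  i=0: a_0=1, p_0 = 1*1 + 0 = 1, q_0 = 1*0 + 1 = 1.
  i=1: a_1=3, p_1 = 3*1 + 1 = 4, q_1 = 3*1 + 0 = 3.
  i=2: a_2=2, p_2 = 2*4 + 1 = 9, q_2 = 2*3 + 1 = 7.
  i=3: a_3=5, p_3 = 5*9 + 4 = 49, q_3 = 5*7 + 3 = 38.

1/1, 4/3, 9/7, 49/38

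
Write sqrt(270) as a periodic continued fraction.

[16; (2, 3, 6, 3, 2, 32)]

Write x_i = (sqrt(270) + m_i)/d_i with (m_0, d_0) = (0, 1). a_0 = floor(sqrt(270)) = 16, since 16^2 = 256 <= 270 < 289 = 17^2.
Iterate m_{i+1} = d_i*a_i - m_i, d_{i+1} = (270 - m_{i+1}^2)/d_i, a_{i+1} = floor((a_0 + m_{i+1})/d_{i+1}):
  m_1 = 1*16 - 0 = 16, d_1 = (270 - 16^2)/1 = 14/1 = 14, a_1 = floor((16 + 16)/14) = 2.
  m_2 = 14*2 - 16 = 12, d_2 = (270 - 12^2)/14 = 126/14 = 9, a_2 = floor((16 + 12)/9) = 3.
  m_3 = 9*3 - 12 = 15, d_3 = (270 - 15^2)/9 = 45/9 = 5, a_3 = floor((16 + 15)/5) = 6.
  m_4 = 5*6 - 15 = 15, d_4 = (270 - 15^2)/5 = 45/5 = 9, a_4 = floor((16 + 15)/9) = 3.
  m_5 = 9*3 - 15 = 12, d_5 = (270 - 12^2)/9 = 126/9 = 14, a_5 = floor((16 + 12)/14) = 2.
  m_6 = 14*2 - 12 = 16, d_6 = (270 - 16^2)/14 = 14/14 = 1, a_6 = floor((16 + 16)/1) = 32.
  m_7 = 1*32 - 16 = 16, d_7 = (270 - 16^2)/1 = 14/1 = 14: (m_7, d_7) = (m_1, d_1) = (16, 14), so from here the quotients repeat a_1, ..., a_6; the period length is 6.
Hence the expansion of sqrt(270) is a_0 = 16 followed by the repeating block 2, 3, 6, 3, 2, 32 (period 6).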